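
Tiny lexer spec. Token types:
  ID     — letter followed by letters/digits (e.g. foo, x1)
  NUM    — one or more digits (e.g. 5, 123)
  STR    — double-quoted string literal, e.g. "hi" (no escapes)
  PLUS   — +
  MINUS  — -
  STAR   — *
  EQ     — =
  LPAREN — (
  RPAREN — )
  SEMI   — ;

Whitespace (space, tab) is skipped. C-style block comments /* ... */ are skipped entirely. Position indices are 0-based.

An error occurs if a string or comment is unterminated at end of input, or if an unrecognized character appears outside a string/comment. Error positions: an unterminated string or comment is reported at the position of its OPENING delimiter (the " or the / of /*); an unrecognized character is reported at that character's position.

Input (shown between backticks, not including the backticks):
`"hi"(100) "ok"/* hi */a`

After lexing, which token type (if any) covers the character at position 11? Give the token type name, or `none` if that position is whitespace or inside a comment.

Answer: STR

Derivation:
pos=0: enter STRING mode
pos=0: emit STR "hi" (now at pos=4)
pos=4: emit LPAREN '('
pos=5: emit NUM '100' (now at pos=8)
pos=8: emit RPAREN ')'
pos=10: enter STRING mode
pos=10: emit STR "ok" (now at pos=14)
pos=14: enter COMMENT mode (saw '/*')
exit COMMENT mode (now at pos=22)
pos=22: emit ID 'a' (now at pos=23)
DONE. 6 tokens: [STR, LPAREN, NUM, RPAREN, STR, ID]
Position 11: char is 'o' -> STR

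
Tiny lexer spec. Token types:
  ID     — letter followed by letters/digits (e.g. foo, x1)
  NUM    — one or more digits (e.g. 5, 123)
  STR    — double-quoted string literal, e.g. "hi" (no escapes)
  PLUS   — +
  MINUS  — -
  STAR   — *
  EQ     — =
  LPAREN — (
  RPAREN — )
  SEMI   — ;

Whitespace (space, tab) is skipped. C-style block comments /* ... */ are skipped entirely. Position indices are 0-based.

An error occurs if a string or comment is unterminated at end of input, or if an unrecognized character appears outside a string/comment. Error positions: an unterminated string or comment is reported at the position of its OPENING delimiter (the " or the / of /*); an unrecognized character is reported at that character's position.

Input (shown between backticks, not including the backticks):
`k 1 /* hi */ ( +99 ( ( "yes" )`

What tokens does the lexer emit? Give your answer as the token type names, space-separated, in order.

Answer: ID NUM LPAREN PLUS NUM LPAREN LPAREN STR RPAREN

Derivation:
pos=0: emit ID 'k' (now at pos=1)
pos=2: emit NUM '1' (now at pos=3)
pos=4: enter COMMENT mode (saw '/*')
exit COMMENT mode (now at pos=12)
pos=13: emit LPAREN '('
pos=15: emit PLUS '+'
pos=16: emit NUM '99' (now at pos=18)
pos=19: emit LPAREN '('
pos=21: emit LPAREN '('
pos=23: enter STRING mode
pos=23: emit STR "yes" (now at pos=28)
pos=29: emit RPAREN ')'
DONE. 9 tokens: [ID, NUM, LPAREN, PLUS, NUM, LPAREN, LPAREN, STR, RPAREN]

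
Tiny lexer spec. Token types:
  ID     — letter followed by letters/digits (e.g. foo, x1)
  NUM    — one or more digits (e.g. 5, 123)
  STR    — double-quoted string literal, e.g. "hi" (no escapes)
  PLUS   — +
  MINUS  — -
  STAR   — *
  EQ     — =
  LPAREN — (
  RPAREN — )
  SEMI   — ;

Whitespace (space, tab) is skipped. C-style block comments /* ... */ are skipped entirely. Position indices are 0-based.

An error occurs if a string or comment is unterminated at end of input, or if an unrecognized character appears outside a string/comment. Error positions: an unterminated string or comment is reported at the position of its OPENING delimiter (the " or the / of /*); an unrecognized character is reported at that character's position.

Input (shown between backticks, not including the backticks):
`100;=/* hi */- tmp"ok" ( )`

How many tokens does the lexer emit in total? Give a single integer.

Answer: 8

Derivation:
pos=0: emit NUM '100' (now at pos=3)
pos=3: emit SEMI ';'
pos=4: emit EQ '='
pos=5: enter COMMENT mode (saw '/*')
exit COMMENT mode (now at pos=13)
pos=13: emit MINUS '-'
pos=15: emit ID 'tmp' (now at pos=18)
pos=18: enter STRING mode
pos=18: emit STR "ok" (now at pos=22)
pos=23: emit LPAREN '('
pos=25: emit RPAREN ')'
DONE. 8 tokens: [NUM, SEMI, EQ, MINUS, ID, STR, LPAREN, RPAREN]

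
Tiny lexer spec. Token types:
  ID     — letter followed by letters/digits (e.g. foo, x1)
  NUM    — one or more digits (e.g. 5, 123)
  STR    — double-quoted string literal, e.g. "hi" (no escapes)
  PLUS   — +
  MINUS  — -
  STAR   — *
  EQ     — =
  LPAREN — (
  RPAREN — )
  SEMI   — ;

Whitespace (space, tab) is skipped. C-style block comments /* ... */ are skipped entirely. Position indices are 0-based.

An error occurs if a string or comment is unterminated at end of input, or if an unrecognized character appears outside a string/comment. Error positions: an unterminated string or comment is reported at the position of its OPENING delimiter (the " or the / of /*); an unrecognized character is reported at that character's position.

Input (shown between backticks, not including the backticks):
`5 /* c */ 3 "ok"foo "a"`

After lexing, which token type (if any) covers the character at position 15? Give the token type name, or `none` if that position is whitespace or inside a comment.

Answer: STR

Derivation:
pos=0: emit NUM '5' (now at pos=1)
pos=2: enter COMMENT mode (saw '/*')
exit COMMENT mode (now at pos=9)
pos=10: emit NUM '3' (now at pos=11)
pos=12: enter STRING mode
pos=12: emit STR "ok" (now at pos=16)
pos=16: emit ID 'foo' (now at pos=19)
pos=20: enter STRING mode
pos=20: emit STR "a" (now at pos=23)
DONE. 5 tokens: [NUM, NUM, STR, ID, STR]
Position 15: char is '"' -> STR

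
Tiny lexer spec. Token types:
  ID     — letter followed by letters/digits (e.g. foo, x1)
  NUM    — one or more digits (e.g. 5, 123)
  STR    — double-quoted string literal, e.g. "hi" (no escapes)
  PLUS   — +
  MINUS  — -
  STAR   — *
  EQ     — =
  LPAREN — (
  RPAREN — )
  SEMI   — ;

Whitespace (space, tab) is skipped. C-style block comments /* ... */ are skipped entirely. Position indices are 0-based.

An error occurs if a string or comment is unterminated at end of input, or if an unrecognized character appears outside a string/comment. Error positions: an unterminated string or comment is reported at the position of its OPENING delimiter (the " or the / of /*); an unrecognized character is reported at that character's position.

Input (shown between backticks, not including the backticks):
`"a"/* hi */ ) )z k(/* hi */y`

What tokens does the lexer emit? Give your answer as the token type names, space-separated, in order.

pos=0: enter STRING mode
pos=0: emit STR "a" (now at pos=3)
pos=3: enter COMMENT mode (saw '/*')
exit COMMENT mode (now at pos=11)
pos=12: emit RPAREN ')'
pos=14: emit RPAREN ')'
pos=15: emit ID 'z' (now at pos=16)
pos=17: emit ID 'k' (now at pos=18)
pos=18: emit LPAREN '('
pos=19: enter COMMENT mode (saw '/*')
exit COMMENT mode (now at pos=27)
pos=27: emit ID 'y' (now at pos=28)
DONE. 7 tokens: [STR, RPAREN, RPAREN, ID, ID, LPAREN, ID]

Answer: STR RPAREN RPAREN ID ID LPAREN ID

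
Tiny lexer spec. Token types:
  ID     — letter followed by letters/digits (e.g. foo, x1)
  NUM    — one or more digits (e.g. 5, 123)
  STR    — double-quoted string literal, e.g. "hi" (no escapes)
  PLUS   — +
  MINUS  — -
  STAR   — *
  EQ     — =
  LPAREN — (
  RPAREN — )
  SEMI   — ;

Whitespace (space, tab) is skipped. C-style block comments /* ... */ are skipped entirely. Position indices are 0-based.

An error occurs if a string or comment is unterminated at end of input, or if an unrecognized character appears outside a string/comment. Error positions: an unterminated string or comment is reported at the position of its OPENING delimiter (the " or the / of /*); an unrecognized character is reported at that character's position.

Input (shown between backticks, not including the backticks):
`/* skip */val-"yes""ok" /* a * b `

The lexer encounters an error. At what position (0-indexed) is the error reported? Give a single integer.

Answer: 24

Derivation:
pos=0: enter COMMENT mode (saw '/*')
exit COMMENT mode (now at pos=10)
pos=10: emit ID 'val' (now at pos=13)
pos=13: emit MINUS '-'
pos=14: enter STRING mode
pos=14: emit STR "yes" (now at pos=19)
pos=19: enter STRING mode
pos=19: emit STR "ok" (now at pos=23)
pos=24: enter COMMENT mode (saw '/*')
pos=24: ERROR — unterminated comment (reached EOF)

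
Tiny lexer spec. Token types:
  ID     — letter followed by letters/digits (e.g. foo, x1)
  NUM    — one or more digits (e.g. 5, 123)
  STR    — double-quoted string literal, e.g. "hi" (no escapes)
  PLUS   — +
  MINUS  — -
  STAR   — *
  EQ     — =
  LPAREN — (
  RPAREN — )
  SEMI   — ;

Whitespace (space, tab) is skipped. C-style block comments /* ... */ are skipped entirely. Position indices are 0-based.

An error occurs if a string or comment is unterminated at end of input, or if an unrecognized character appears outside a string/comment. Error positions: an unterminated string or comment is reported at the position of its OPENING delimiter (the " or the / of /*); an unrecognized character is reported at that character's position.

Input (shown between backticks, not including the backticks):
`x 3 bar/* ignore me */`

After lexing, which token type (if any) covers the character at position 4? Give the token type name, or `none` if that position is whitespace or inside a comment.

Answer: ID

Derivation:
pos=0: emit ID 'x' (now at pos=1)
pos=2: emit NUM '3' (now at pos=3)
pos=4: emit ID 'bar' (now at pos=7)
pos=7: enter COMMENT mode (saw '/*')
exit COMMENT mode (now at pos=22)
DONE. 3 tokens: [ID, NUM, ID]
Position 4: char is 'b' -> ID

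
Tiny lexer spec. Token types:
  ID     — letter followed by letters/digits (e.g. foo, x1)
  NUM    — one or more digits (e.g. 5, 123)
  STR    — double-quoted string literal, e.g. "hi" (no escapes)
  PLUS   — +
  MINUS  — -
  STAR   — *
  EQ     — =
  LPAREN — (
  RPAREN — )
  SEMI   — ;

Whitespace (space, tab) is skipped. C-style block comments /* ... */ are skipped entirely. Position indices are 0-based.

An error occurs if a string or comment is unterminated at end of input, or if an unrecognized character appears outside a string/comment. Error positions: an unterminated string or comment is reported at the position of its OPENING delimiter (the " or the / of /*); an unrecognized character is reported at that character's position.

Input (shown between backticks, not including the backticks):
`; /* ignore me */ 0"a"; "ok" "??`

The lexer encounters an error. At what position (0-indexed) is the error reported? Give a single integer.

Answer: 29

Derivation:
pos=0: emit SEMI ';'
pos=2: enter COMMENT mode (saw '/*')
exit COMMENT mode (now at pos=17)
pos=18: emit NUM '0' (now at pos=19)
pos=19: enter STRING mode
pos=19: emit STR "a" (now at pos=22)
pos=22: emit SEMI ';'
pos=24: enter STRING mode
pos=24: emit STR "ok" (now at pos=28)
pos=29: enter STRING mode
pos=29: ERROR — unterminated string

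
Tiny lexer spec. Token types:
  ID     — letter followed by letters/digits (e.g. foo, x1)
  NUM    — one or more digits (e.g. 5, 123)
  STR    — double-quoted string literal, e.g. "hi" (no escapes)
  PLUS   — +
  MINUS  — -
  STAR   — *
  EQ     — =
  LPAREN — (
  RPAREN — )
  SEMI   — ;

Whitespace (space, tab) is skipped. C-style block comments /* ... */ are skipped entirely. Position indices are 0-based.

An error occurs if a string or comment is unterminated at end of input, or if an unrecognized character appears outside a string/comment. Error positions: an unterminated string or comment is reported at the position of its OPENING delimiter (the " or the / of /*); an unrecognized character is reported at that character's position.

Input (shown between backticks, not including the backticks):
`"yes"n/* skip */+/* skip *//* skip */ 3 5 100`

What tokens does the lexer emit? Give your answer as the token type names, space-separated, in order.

pos=0: enter STRING mode
pos=0: emit STR "yes" (now at pos=5)
pos=5: emit ID 'n' (now at pos=6)
pos=6: enter COMMENT mode (saw '/*')
exit COMMENT mode (now at pos=16)
pos=16: emit PLUS '+'
pos=17: enter COMMENT mode (saw '/*')
exit COMMENT mode (now at pos=27)
pos=27: enter COMMENT mode (saw '/*')
exit COMMENT mode (now at pos=37)
pos=38: emit NUM '3' (now at pos=39)
pos=40: emit NUM '5' (now at pos=41)
pos=42: emit NUM '100' (now at pos=45)
DONE. 6 tokens: [STR, ID, PLUS, NUM, NUM, NUM]

Answer: STR ID PLUS NUM NUM NUM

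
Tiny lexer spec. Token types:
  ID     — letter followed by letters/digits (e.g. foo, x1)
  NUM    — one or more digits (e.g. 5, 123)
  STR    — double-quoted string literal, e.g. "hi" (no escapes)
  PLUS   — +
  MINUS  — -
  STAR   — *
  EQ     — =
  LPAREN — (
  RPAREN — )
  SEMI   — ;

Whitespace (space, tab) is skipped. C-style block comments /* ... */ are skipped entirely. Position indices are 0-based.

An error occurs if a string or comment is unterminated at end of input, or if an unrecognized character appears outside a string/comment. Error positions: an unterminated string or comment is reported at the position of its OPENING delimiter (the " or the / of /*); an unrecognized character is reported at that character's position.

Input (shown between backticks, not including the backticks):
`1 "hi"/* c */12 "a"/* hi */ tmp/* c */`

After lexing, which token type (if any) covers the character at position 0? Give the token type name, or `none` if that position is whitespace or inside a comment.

Answer: NUM

Derivation:
pos=0: emit NUM '1' (now at pos=1)
pos=2: enter STRING mode
pos=2: emit STR "hi" (now at pos=6)
pos=6: enter COMMENT mode (saw '/*')
exit COMMENT mode (now at pos=13)
pos=13: emit NUM '12' (now at pos=15)
pos=16: enter STRING mode
pos=16: emit STR "a" (now at pos=19)
pos=19: enter COMMENT mode (saw '/*')
exit COMMENT mode (now at pos=27)
pos=28: emit ID 'tmp' (now at pos=31)
pos=31: enter COMMENT mode (saw '/*')
exit COMMENT mode (now at pos=38)
DONE. 5 tokens: [NUM, STR, NUM, STR, ID]
Position 0: char is '1' -> NUM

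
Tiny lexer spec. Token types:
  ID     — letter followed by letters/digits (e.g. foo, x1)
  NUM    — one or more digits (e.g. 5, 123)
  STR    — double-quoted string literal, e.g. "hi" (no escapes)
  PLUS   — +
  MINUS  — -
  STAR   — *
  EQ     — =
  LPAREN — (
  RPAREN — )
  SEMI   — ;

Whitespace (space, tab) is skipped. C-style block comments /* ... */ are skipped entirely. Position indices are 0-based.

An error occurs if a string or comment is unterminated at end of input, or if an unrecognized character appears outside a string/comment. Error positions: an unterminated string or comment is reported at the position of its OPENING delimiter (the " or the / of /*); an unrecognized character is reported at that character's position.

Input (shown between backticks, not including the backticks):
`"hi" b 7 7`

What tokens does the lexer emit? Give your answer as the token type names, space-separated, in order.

Answer: STR ID NUM NUM

Derivation:
pos=0: enter STRING mode
pos=0: emit STR "hi" (now at pos=4)
pos=5: emit ID 'b' (now at pos=6)
pos=7: emit NUM '7' (now at pos=8)
pos=9: emit NUM '7' (now at pos=10)
DONE. 4 tokens: [STR, ID, NUM, NUM]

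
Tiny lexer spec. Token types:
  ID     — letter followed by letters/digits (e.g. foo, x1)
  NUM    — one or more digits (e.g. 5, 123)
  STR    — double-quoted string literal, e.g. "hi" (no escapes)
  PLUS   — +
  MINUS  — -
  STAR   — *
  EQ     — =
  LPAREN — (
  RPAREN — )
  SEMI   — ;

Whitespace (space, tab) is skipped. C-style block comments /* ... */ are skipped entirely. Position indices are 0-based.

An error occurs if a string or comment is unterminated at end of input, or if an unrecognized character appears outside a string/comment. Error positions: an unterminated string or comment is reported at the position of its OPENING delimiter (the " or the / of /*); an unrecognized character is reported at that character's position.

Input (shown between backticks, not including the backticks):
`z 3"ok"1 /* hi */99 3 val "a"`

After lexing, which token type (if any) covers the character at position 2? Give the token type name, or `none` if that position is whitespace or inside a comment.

Answer: NUM

Derivation:
pos=0: emit ID 'z' (now at pos=1)
pos=2: emit NUM '3' (now at pos=3)
pos=3: enter STRING mode
pos=3: emit STR "ok" (now at pos=7)
pos=7: emit NUM '1' (now at pos=8)
pos=9: enter COMMENT mode (saw '/*')
exit COMMENT mode (now at pos=17)
pos=17: emit NUM '99' (now at pos=19)
pos=20: emit NUM '3' (now at pos=21)
pos=22: emit ID 'val' (now at pos=25)
pos=26: enter STRING mode
pos=26: emit STR "a" (now at pos=29)
DONE. 8 tokens: [ID, NUM, STR, NUM, NUM, NUM, ID, STR]
Position 2: char is '3' -> NUM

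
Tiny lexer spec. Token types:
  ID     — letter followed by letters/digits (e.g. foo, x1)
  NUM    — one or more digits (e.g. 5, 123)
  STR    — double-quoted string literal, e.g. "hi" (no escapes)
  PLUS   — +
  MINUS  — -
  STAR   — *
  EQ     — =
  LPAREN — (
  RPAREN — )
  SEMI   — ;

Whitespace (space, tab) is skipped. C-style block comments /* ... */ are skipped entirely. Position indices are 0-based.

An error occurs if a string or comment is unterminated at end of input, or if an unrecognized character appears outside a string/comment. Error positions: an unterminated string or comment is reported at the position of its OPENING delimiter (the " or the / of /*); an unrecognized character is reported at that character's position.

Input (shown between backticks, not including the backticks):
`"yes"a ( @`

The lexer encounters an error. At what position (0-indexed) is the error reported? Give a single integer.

Answer: 9

Derivation:
pos=0: enter STRING mode
pos=0: emit STR "yes" (now at pos=5)
pos=5: emit ID 'a' (now at pos=6)
pos=7: emit LPAREN '('
pos=9: ERROR — unrecognized char '@'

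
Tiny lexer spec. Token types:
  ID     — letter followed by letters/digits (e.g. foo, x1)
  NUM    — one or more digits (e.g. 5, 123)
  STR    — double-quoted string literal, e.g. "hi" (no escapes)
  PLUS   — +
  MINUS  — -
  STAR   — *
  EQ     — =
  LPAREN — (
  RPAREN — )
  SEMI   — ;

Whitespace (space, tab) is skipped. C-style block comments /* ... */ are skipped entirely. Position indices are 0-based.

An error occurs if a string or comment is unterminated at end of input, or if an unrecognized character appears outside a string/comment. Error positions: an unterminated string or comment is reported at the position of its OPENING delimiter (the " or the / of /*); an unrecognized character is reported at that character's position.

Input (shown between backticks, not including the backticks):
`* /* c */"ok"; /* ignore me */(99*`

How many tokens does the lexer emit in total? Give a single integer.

pos=0: emit STAR '*'
pos=2: enter COMMENT mode (saw '/*')
exit COMMENT mode (now at pos=9)
pos=9: enter STRING mode
pos=9: emit STR "ok" (now at pos=13)
pos=13: emit SEMI ';'
pos=15: enter COMMENT mode (saw '/*')
exit COMMENT mode (now at pos=30)
pos=30: emit LPAREN '('
pos=31: emit NUM '99' (now at pos=33)
pos=33: emit STAR '*'
DONE. 6 tokens: [STAR, STR, SEMI, LPAREN, NUM, STAR]

Answer: 6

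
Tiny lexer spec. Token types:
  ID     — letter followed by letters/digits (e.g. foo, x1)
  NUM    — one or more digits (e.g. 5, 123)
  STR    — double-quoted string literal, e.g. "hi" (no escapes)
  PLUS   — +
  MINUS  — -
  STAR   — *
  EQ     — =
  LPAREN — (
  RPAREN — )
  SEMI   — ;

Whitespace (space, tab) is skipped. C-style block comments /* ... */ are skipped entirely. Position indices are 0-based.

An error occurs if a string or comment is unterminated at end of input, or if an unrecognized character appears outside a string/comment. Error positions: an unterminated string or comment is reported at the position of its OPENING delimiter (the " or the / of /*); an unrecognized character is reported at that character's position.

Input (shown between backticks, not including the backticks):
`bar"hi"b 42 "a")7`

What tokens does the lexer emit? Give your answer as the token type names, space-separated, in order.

Answer: ID STR ID NUM STR RPAREN NUM

Derivation:
pos=0: emit ID 'bar' (now at pos=3)
pos=3: enter STRING mode
pos=3: emit STR "hi" (now at pos=7)
pos=7: emit ID 'b' (now at pos=8)
pos=9: emit NUM '42' (now at pos=11)
pos=12: enter STRING mode
pos=12: emit STR "a" (now at pos=15)
pos=15: emit RPAREN ')'
pos=16: emit NUM '7' (now at pos=17)
DONE. 7 tokens: [ID, STR, ID, NUM, STR, RPAREN, NUM]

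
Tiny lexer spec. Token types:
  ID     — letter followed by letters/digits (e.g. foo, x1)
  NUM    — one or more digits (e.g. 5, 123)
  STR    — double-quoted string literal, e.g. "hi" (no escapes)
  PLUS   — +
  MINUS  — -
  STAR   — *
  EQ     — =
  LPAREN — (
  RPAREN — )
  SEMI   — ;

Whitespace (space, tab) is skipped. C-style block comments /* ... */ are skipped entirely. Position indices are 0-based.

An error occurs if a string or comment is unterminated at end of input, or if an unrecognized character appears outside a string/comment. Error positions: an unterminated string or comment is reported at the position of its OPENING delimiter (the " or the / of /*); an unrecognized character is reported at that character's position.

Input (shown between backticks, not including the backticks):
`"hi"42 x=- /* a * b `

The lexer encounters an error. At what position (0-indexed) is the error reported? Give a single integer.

pos=0: enter STRING mode
pos=0: emit STR "hi" (now at pos=4)
pos=4: emit NUM '42' (now at pos=6)
pos=7: emit ID 'x' (now at pos=8)
pos=8: emit EQ '='
pos=9: emit MINUS '-'
pos=11: enter COMMENT mode (saw '/*')
pos=11: ERROR — unterminated comment (reached EOF)

Answer: 11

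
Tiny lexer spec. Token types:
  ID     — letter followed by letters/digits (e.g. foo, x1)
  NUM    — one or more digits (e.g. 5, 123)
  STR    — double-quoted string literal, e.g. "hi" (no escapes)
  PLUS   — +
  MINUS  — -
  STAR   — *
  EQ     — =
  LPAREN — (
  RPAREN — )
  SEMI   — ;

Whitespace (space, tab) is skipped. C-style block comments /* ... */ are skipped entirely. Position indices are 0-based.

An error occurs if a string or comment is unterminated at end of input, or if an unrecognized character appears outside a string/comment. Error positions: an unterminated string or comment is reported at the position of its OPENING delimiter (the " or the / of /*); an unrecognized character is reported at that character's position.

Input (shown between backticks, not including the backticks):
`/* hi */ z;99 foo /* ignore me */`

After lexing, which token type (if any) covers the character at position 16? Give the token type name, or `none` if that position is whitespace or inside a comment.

pos=0: enter COMMENT mode (saw '/*')
exit COMMENT mode (now at pos=8)
pos=9: emit ID 'z' (now at pos=10)
pos=10: emit SEMI ';'
pos=11: emit NUM '99' (now at pos=13)
pos=14: emit ID 'foo' (now at pos=17)
pos=18: enter COMMENT mode (saw '/*')
exit COMMENT mode (now at pos=33)
DONE. 4 tokens: [ID, SEMI, NUM, ID]
Position 16: char is 'o' -> ID

Answer: ID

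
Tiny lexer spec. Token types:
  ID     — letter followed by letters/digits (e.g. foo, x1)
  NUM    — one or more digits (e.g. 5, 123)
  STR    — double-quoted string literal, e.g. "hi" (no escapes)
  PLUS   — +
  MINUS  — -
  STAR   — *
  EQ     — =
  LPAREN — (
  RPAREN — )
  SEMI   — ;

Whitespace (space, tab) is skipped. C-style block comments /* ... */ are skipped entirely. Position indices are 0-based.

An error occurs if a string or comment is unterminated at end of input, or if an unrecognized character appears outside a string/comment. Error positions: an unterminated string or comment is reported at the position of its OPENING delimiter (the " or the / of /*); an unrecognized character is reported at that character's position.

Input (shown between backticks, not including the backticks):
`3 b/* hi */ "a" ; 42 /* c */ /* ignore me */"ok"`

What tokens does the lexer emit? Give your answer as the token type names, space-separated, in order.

pos=0: emit NUM '3' (now at pos=1)
pos=2: emit ID 'b' (now at pos=3)
pos=3: enter COMMENT mode (saw '/*')
exit COMMENT mode (now at pos=11)
pos=12: enter STRING mode
pos=12: emit STR "a" (now at pos=15)
pos=16: emit SEMI ';'
pos=18: emit NUM '42' (now at pos=20)
pos=21: enter COMMENT mode (saw '/*')
exit COMMENT mode (now at pos=28)
pos=29: enter COMMENT mode (saw '/*')
exit COMMENT mode (now at pos=44)
pos=44: enter STRING mode
pos=44: emit STR "ok" (now at pos=48)
DONE. 6 tokens: [NUM, ID, STR, SEMI, NUM, STR]

Answer: NUM ID STR SEMI NUM STR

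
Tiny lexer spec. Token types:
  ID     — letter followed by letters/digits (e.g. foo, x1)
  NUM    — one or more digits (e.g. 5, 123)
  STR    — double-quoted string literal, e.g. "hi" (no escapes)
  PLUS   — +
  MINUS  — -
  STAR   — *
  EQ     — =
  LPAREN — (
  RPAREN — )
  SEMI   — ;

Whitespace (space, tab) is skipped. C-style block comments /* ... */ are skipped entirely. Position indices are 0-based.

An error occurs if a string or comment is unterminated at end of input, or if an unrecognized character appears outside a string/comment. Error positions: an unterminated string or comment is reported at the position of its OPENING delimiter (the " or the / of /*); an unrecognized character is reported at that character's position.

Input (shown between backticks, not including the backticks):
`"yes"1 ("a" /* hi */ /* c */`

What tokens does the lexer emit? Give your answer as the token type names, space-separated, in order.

pos=0: enter STRING mode
pos=0: emit STR "yes" (now at pos=5)
pos=5: emit NUM '1' (now at pos=6)
pos=7: emit LPAREN '('
pos=8: enter STRING mode
pos=8: emit STR "a" (now at pos=11)
pos=12: enter COMMENT mode (saw '/*')
exit COMMENT mode (now at pos=20)
pos=21: enter COMMENT mode (saw '/*')
exit COMMENT mode (now at pos=28)
DONE. 4 tokens: [STR, NUM, LPAREN, STR]

Answer: STR NUM LPAREN STR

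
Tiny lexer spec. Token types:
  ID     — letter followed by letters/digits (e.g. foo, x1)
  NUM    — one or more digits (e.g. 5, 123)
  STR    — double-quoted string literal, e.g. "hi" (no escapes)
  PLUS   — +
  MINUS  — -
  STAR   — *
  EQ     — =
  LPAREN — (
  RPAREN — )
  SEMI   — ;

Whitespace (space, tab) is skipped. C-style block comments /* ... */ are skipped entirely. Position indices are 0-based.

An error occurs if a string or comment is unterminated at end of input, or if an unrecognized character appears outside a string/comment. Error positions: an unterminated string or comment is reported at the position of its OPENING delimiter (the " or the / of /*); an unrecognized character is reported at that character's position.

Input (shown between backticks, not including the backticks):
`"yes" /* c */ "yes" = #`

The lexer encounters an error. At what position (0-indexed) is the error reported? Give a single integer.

pos=0: enter STRING mode
pos=0: emit STR "yes" (now at pos=5)
pos=6: enter COMMENT mode (saw '/*')
exit COMMENT mode (now at pos=13)
pos=14: enter STRING mode
pos=14: emit STR "yes" (now at pos=19)
pos=20: emit EQ '='
pos=22: ERROR — unrecognized char '#'

Answer: 22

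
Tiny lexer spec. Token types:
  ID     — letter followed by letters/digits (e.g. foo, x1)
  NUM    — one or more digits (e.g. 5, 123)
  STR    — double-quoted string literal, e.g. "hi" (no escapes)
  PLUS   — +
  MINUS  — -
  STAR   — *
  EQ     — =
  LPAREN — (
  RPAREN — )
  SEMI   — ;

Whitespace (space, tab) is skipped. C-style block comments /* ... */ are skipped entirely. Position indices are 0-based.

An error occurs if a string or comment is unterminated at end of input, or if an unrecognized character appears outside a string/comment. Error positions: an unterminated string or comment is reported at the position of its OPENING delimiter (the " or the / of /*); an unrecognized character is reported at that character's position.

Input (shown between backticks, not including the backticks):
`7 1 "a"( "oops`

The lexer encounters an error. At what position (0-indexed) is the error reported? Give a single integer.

pos=0: emit NUM '7' (now at pos=1)
pos=2: emit NUM '1' (now at pos=3)
pos=4: enter STRING mode
pos=4: emit STR "a" (now at pos=7)
pos=7: emit LPAREN '('
pos=9: enter STRING mode
pos=9: ERROR — unterminated string

Answer: 9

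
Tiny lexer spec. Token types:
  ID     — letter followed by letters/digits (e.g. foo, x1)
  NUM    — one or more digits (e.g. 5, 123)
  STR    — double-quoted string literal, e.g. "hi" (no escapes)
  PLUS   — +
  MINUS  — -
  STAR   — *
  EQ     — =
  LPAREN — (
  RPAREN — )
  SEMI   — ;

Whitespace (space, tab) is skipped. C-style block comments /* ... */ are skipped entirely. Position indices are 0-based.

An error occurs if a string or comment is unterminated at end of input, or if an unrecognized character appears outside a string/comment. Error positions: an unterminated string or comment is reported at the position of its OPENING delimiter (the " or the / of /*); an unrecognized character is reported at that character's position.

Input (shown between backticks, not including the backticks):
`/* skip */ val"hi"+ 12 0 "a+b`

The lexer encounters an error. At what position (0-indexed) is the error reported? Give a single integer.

Answer: 25

Derivation:
pos=0: enter COMMENT mode (saw '/*')
exit COMMENT mode (now at pos=10)
pos=11: emit ID 'val' (now at pos=14)
pos=14: enter STRING mode
pos=14: emit STR "hi" (now at pos=18)
pos=18: emit PLUS '+'
pos=20: emit NUM '12' (now at pos=22)
pos=23: emit NUM '0' (now at pos=24)
pos=25: enter STRING mode
pos=25: ERROR — unterminated string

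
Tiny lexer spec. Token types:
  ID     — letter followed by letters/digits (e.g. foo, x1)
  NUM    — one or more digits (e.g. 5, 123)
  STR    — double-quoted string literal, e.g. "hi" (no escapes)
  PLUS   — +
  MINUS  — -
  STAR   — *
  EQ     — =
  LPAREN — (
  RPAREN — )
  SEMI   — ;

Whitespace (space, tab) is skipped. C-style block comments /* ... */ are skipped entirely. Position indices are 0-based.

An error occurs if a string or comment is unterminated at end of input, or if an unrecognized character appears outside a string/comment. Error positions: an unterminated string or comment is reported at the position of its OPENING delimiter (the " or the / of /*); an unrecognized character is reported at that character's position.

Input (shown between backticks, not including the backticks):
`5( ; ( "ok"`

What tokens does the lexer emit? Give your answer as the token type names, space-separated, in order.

Answer: NUM LPAREN SEMI LPAREN STR

Derivation:
pos=0: emit NUM '5' (now at pos=1)
pos=1: emit LPAREN '('
pos=3: emit SEMI ';'
pos=5: emit LPAREN '('
pos=7: enter STRING mode
pos=7: emit STR "ok" (now at pos=11)
DONE. 5 tokens: [NUM, LPAREN, SEMI, LPAREN, STR]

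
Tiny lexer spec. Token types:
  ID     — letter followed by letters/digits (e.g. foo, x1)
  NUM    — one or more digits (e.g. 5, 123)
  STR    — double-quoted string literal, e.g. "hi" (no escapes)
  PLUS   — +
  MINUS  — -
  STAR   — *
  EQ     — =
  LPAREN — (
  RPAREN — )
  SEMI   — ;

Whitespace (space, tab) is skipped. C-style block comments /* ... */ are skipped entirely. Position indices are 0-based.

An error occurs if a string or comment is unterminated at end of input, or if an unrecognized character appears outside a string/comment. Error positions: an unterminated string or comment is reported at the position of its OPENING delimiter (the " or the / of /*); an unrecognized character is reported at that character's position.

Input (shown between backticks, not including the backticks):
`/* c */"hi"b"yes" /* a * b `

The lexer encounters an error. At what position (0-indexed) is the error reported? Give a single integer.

pos=0: enter COMMENT mode (saw '/*')
exit COMMENT mode (now at pos=7)
pos=7: enter STRING mode
pos=7: emit STR "hi" (now at pos=11)
pos=11: emit ID 'b' (now at pos=12)
pos=12: enter STRING mode
pos=12: emit STR "yes" (now at pos=17)
pos=18: enter COMMENT mode (saw '/*')
pos=18: ERROR — unterminated comment (reached EOF)

Answer: 18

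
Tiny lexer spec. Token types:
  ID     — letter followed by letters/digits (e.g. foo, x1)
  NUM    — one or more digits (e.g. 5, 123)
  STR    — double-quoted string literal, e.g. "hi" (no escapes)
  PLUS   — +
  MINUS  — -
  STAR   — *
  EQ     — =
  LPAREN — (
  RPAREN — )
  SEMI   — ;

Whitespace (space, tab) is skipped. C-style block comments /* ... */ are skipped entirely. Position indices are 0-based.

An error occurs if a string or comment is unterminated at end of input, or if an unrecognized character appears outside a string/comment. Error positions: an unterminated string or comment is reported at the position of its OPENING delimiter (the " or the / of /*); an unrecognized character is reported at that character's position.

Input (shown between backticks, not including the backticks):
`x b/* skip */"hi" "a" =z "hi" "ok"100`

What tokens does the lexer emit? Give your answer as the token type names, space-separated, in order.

pos=0: emit ID 'x' (now at pos=1)
pos=2: emit ID 'b' (now at pos=3)
pos=3: enter COMMENT mode (saw '/*')
exit COMMENT mode (now at pos=13)
pos=13: enter STRING mode
pos=13: emit STR "hi" (now at pos=17)
pos=18: enter STRING mode
pos=18: emit STR "a" (now at pos=21)
pos=22: emit EQ '='
pos=23: emit ID 'z' (now at pos=24)
pos=25: enter STRING mode
pos=25: emit STR "hi" (now at pos=29)
pos=30: enter STRING mode
pos=30: emit STR "ok" (now at pos=34)
pos=34: emit NUM '100' (now at pos=37)
DONE. 9 tokens: [ID, ID, STR, STR, EQ, ID, STR, STR, NUM]

Answer: ID ID STR STR EQ ID STR STR NUM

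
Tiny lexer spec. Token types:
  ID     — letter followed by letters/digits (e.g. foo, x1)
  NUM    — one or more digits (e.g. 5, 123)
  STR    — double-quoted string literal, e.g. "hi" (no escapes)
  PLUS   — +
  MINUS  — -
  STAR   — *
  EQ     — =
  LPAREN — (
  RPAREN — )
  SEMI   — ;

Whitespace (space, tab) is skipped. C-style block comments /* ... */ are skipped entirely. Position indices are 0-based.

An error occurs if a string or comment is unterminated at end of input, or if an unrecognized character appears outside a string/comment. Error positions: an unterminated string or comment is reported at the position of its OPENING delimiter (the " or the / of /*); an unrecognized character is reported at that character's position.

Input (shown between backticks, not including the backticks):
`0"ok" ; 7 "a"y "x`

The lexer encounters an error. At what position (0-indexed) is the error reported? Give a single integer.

pos=0: emit NUM '0' (now at pos=1)
pos=1: enter STRING mode
pos=1: emit STR "ok" (now at pos=5)
pos=6: emit SEMI ';'
pos=8: emit NUM '7' (now at pos=9)
pos=10: enter STRING mode
pos=10: emit STR "a" (now at pos=13)
pos=13: emit ID 'y' (now at pos=14)
pos=15: enter STRING mode
pos=15: ERROR — unterminated string

Answer: 15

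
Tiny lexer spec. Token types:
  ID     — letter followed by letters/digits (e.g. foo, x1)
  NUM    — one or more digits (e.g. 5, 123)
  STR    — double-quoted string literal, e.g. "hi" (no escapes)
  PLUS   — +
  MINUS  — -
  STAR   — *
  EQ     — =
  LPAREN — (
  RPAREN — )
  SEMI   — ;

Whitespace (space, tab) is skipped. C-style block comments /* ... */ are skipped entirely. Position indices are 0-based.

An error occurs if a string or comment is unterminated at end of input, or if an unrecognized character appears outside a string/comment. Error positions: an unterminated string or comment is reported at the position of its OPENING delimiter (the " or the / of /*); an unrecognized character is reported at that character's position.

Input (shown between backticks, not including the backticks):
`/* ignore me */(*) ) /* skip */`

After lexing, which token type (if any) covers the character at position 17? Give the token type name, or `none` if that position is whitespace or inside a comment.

Answer: RPAREN

Derivation:
pos=0: enter COMMENT mode (saw '/*')
exit COMMENT mode (now at pos=15)
pos=15: emit LPAREN '('
pos=16: emit STAR '*'
pos=17: emit RPAREN ')'
pos=19: emit RPAREN ')'
pos=21: enter COMMENT mode (saw '/*')
exit COMMENT mode (now at pos=31)
DONE. 4 tokens: [LPAREN, STAR, RPAREN, RPAREN]
Position 17: char is ')' -> RPAREN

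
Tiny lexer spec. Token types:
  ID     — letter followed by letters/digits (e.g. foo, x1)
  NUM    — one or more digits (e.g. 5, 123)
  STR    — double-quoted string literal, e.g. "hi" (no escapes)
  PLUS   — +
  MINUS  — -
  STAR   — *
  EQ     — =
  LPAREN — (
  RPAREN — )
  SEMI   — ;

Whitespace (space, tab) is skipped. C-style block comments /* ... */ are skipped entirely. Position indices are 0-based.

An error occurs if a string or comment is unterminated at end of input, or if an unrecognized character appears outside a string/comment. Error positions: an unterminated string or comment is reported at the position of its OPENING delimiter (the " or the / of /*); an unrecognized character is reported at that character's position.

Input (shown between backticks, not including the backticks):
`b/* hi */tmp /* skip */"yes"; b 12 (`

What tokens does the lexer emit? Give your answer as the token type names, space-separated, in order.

Answer: ID ID STR SEMI ID NUM LPAREN

Derivation:
pos=0: emit ID 'b' (now at pos=1)
pos=1: enter COMMENT mode (saw '/*')
exit COMMENT mode (now at pos=9)
pos=9: emit ID 'tmp' (now at pos=12)
pos=13: enter COMMENT mode (saw '/*')
exit COMMENT mode (now at pos=23)
pos=23: enter STRING mode
pos=23: emit STR "yes" (now at pos=28)
pos=28: emit SEMI ';'
pos=30: emit ID 'b' (now at pos=31)
pos=32: emit NUM '12' (now at pos=34)
pos=35: emit LPAREN '('
DONE. 7 tokens: [ID, ID, STR, SEMI, ID, NUM, LPAREN]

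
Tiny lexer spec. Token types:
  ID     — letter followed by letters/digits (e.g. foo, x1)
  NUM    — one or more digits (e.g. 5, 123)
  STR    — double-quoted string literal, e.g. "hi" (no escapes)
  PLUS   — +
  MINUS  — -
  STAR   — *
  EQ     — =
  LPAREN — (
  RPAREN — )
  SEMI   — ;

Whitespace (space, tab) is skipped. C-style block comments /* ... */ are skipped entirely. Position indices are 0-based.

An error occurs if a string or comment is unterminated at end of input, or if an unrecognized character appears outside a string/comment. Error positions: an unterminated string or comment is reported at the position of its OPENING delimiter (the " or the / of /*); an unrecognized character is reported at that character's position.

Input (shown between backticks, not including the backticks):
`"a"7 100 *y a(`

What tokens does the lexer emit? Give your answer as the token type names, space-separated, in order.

pos=0: enter STRING mode
pos=0: emit STR "a" (now at pos=3)
pos=3: emit NUM '7' (now at pos=4)
pos=5: emit NUM '100' (now at pos=8)
pos=9: emit STAR '*'
pos=10: emit ID 'y' (now at pos=11)
pos=12: emit ID 'a' (now at pos=13)
pos=13: emit LPAREN '('
DONE. 7 tokens: [STR, NUM, NUM, STAR, ID, ID, LPAREN]

Answer: STR NUM NUM STAR ID ID LPAREN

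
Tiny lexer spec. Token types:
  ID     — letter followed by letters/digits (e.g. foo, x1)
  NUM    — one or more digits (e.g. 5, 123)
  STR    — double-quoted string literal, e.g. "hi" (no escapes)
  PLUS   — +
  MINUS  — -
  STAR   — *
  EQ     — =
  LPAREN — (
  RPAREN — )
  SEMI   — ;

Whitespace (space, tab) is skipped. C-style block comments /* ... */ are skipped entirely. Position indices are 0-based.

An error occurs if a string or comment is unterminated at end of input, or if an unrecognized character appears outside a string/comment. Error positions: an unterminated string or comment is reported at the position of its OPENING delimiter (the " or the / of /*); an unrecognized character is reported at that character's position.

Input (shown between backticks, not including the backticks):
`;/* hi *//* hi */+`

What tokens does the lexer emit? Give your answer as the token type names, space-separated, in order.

Answer: SEMI PLUS

Derivation:
pos=0: emit SEMI ';'
pos=1: enter COMMENT mode (saw '/*')
exit COMMENT mode (now at pos=9)
pos=9: enter COMMENT mode (saw '/*')
exit COMMENT mode (now at pos=17)
pos=17: emit PLUS '+'
DONE. 2 tokens: [SEMI, PLUS]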